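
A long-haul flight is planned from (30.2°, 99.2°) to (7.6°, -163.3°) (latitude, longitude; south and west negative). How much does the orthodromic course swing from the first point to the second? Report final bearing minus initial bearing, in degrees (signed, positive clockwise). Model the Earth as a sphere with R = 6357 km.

+41.3°

Initial bearing θ₁ = atan2(sin Δλ cos φ₂, cos φ₁ sin φ₂ − sin φ₁ cos φ₂ cos Δλ) = 79.66°
Final bearing θ₂ = (initial bearing from the destination back to the start) + 180° = 120.93°
Δθ = θ₂ − θ₁ = +41.3°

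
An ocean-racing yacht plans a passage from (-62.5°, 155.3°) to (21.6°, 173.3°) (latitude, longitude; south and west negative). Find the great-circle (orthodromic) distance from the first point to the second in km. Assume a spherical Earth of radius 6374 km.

Haversine: a = sin²(Δφ/2)+cos φ₁ cos φ₂ sin²(Δλ/2) = 0.45911;  σ = 2·atan2(√a,√(1−a))
σ = 85.309° → d = Rσ = 6374·1.48892 = 9490 km

9490 km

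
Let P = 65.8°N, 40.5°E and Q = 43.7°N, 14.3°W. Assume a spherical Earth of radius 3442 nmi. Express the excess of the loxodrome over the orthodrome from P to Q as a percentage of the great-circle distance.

Great circle: σ = 0.6418 rad → d_gc = Rσ = 2209.2 nmi
Rhumb: Δφ = -0.3857, Δλ = -0.9564, Δψ = -0.6904, q = Δφ/Δψ = 0.5587 → d_rh = R√(Δφ²+q²Δλ²) = 2268.4 nmi
Excess = (2268.4 − 2209.2) / 2209.2 = 59.2 / 2209.2 = 2.68% ≈ 2.7%

2.7%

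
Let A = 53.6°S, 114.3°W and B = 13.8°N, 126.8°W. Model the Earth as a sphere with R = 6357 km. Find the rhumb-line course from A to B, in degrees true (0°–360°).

Δψ = ln[tan(π/4+φ₂/2)/tan(π/4+φ₁/2)] = +1.3556
Δλ = -0.2182 rad (taken the short way round)
course = atan2(Δλ, Δψ) = 350.86°

350.9°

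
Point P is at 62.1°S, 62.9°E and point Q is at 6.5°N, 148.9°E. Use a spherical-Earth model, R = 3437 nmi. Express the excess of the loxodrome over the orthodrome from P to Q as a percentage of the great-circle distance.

3.2%

Great circle: σ = 1.6385 rad → d_gc = Rσ = 5631.4 nmi
Rhumb: Δφ = +1.1973, Δλ = +1.5010, Δψ = +1.5064, q = Δφ/Δψ = 0.7948 → d_rh = R√(Δφ²+q²Δλ²) = 5809.2 nmi
Excess = (5809.2 − 5631.4) / 5631.4 = 177.8 / 5631.4 = 3.16% ≈ 3.2%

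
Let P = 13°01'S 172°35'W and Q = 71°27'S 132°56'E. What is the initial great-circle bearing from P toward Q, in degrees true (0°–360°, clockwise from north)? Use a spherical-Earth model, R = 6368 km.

N = sin Δλ·cos φ₂ = -0.2589;  D = cos φ₁ sin φ₂ − sin φ₁ cos φ₂ cos Δλ = -0.8821
initial course = atan2(N, D) = 196.36°

196.4°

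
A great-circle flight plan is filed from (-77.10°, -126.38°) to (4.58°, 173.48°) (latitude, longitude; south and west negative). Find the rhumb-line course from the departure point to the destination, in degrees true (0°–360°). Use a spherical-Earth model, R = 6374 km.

335.1°

Meridional parts: M(φ₁)=-2.1799, M(φ₂)=+0.0800 → ΔM = +2.2599;  Δλ = -1.0496 rad
tan C = Δλ / ΔM = -0.4645 → C = 335.09°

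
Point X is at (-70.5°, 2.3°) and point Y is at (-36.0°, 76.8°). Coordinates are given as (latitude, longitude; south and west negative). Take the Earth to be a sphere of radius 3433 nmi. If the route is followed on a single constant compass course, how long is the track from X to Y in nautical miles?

Δψ = ln[tan(π/4+φ₂/2)/tan(π/4+φ₁/2)] = +1.0870;  Δφ = +0.6021 rad,  Δλ = +1.3003 rad
q = Δφ/Δψ = 0.5540
d = R·√(Δφ² + q²Δλ²) = 3433·0.93883 = 3223 nmi

3223 nmi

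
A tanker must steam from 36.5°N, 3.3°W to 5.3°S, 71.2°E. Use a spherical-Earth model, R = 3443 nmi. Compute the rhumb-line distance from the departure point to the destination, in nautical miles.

4893 nmi

Rhumb course C = atan2(Δλ, Δψ) with Δψ = ln[tan(π/4+φ₂/2)/tan(π/4+φ₁/2)] = -0.7777, Δλ = +1.3003 → C = 120.88°
d = R·|Δφ| / |cos C| = 3443·0.72955 / 0.51332 = 4893 nmi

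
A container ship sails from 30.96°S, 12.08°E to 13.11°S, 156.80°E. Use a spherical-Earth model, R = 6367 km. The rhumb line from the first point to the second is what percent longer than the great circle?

8.2%

Great circle: σ = 2.1714 rad → d_gc = Rσ = 13825.0 km
Rhumb: Δφ = +0.3115, Δλ = +2.5258, Δψ = +0.3379, q = Δφ/Δψ = 0.9220 → d_rh = R√(Δφ²+q²Δλ²) = 14959.0 km
Excess = (14959.0 − 13825.0) / 13825.0 = 1134.0 / 13825.0 = 8.20% ≈ 8.2%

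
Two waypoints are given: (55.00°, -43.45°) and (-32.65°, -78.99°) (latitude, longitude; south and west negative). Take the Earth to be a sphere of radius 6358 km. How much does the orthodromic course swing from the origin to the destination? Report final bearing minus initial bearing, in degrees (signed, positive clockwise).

-9.8°

Initial bearing θ₁ = atan2(sin Δλ cos φ₂, cos φ₁ sin φ₂ − sin φ₁ cos φ₂ cos Δλ) = 209.34°
Final bearing θ₂ = (initial bearing from the destination back to the start) + 180° = 199.50°
Δθ = θ₂ − θ₁ = -9.8°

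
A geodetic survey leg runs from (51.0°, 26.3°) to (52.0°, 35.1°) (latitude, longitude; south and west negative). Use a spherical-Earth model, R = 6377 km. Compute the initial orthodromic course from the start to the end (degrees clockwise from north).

76.2°

θ = atan2( sin Δλ·cos φ₂ ,  cos φ₁ sin φ₂ − sin φ₁ cos φ₂ cos Δλ )
  = atan2(+0.0942, +0.0231) = 76.23°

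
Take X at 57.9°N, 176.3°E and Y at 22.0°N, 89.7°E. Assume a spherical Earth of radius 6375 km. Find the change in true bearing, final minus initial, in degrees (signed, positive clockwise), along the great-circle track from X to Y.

-64.9°

At departure: θ₁ = atan2(sin Δλ cos φ₂, cos φ₁ sin φ₂ − sin φ₁ cos φ₂ cos Δλ) = 279.36°
At arrival: θ₂ = atan2(sin Δλ cos φ₁, −cos φ₂ sin φ₁ + sin φ₂ cos φ₁ cos Δλ) = 214.44°
Δθ = θ₂ − θ₁ = -64.9°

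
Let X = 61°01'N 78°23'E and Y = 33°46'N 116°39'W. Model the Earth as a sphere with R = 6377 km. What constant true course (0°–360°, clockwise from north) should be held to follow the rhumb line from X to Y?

Δψ = ln[tan(π/4+φ₂/2)/tan(π/4+φ₁/2)] = -0.7263
Δλ = +2.8792 rad (taken the short way round)
course = atan2(Δλ, Δψ) = 104.16°

104.2°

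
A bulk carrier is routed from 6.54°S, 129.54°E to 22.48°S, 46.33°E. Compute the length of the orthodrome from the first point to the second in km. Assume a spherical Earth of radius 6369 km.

9032 km

cos σ = sin φ₁ sin φ₂ + cos φ₁ cos φ₂ cos Δλ
      = sin(-6.54°)sin(-22.48°) + cos(-6.54°)cos(-22.48°)cos(-83.21°) = 0.1521
σ = 81.252° → d = Rσ = 6369·1.41812 = 9032 km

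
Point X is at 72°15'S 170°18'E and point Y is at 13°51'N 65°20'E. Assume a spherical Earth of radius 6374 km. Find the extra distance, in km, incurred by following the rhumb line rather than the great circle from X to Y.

724 km

Great circle: cos σ = sin φ₁ sin φ₂ + cos φ₁ cos φ₂ cos Δλ,  σ = 1.8801 rad → d_gc = 11984.0 km
Rhumb line: Δψ = +2.1011, q = Δφ/Δψ = 0.7152, d_rh = R√(Δφ²+q²Δλ²) = 12708.2 km
Excess = 12708.2 − 11984.0 = 724.2 ≈ 724 km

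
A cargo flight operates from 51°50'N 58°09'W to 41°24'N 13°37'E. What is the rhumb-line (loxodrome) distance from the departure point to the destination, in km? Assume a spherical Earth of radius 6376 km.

Δψ = ln[tan(π/4+φ₂/2)/tan(π/4+φ₁/2)] = -0.2663;  Δφ = -0.1821 rad,  Δλ = +1.2526 rad
q = Δφ/Δψ = 0.6838
d = R·√(Δφ² + q²Δλ²) = 6376·0.87563 = 5583 km

5583 km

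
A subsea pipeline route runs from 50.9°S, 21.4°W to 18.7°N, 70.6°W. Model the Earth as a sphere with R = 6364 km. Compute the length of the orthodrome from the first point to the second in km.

9093 km

cos σ = sin φ₁ sin φ₂ + cos φ₁ cos φ₂ cos Δλ
      = sin(-50.90°)sin(18.70°) + cos(-50.90°)cos(18.70°)cos(-49.20°) = 0.1415
σ = 81.864° → d = Rσ = 6364·1.42879 = 9093 km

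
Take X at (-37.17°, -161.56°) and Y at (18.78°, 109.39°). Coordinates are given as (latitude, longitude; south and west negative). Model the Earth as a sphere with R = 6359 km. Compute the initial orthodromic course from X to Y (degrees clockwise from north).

285.7°

θ = atan2( sin Δλ·cos φ₂ ,  cos φ₁ sin φ₂ − sin φ₁ cos φ₂ cos Δλ )
  = atan2(-0.9466, +0.2660) = 285.70°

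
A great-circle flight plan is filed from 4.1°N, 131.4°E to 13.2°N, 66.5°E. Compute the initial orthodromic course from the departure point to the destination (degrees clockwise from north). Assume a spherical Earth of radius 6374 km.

θ = atan2( sin Δλ·cos φ₂ ,  cos φ₁ sin φ₂ − sin φ₁ cos φ₂ cos Δλ )
  = atan2(-0.8816, +0.1982) = 282.67°

282.7°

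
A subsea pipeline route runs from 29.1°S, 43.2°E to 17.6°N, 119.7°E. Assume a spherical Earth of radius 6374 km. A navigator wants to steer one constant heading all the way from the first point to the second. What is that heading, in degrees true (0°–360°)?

57.7°

Meridional parts: M(φ₁)=-0.5312, M(φ₂)=+0.3121 → ΔM = +0.8434;  Δλ = +1.3352 rad
tan C = Δλ / ΔM = +1.5831 → C = 57.72°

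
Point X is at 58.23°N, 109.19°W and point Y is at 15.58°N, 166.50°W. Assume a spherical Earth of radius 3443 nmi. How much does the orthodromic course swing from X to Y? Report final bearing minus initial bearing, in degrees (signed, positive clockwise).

-38.8°

At departure: θ₁ = atan2(sin Δλ cos φ₂, cos φ₁ sin φ₂ − sin φ₁ cos φ₂ cos Δλ) = 249.64°
At arrival: θ₂ = atan2(sin Δλ cos φ₁, −cos φ₂ sin φ₁ + sin φ₂ cos φ₁ cos Δλ) = 210.83°
Δθ = θ₂ − θ₁ = -38.8°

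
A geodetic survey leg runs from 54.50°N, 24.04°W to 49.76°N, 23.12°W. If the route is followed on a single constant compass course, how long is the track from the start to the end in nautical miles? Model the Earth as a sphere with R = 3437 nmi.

Δψ = ln[tan(π/4+φ₂/2)/tan(π/4+φ₁/2)] = -0.1349;  Δφ = -0.0827 rad,  Δλ = +0.0161 rad
q = Δφ/Δψ = 0.6131
d = R·√(Δφ² + q²Δλ²) = 3437·0.08331 = 286 nmi

286 nmi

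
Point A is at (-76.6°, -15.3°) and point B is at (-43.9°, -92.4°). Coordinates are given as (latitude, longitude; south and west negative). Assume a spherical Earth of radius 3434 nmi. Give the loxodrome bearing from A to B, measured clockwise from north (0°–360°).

313.7°

Δψ = ln[tan(π/4+φ₂/2)/tan(π/4+φ₁/2)] = +1.2871
Δλ = -1.3456 rad (taken the short way round)
course = atan2(Δλ, Δψ) = 313.73°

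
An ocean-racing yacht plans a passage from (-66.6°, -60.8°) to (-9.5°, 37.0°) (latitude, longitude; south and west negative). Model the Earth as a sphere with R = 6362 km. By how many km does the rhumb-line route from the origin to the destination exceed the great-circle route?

Great circle: cos σ = sin φ₁ sin φ₂ + cos φ₁ cos φ₂ cos Δλ,  σ = 1.4723 rad → d_gc = 9366.9 km
Rhumb line: Δψ = +1.4080, q = Δφ/Δψ = 0.7078, d_rh = R√(Δφ²+q²Δλ²) = 9963.8 km
Excess = 9963.8 − 9366.9 = 596.9 ≈ 597 km

597 km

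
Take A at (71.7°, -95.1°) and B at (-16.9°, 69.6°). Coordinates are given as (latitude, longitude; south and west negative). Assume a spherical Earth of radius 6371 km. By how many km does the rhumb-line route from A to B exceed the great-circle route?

Great circle: cos σ = sin φ₁ sin φ₂ + cos φ₁ cos φ₂ cos Δλ,  σ = 2.1722 rad → d_gc = 13839.0 km
Rhumb line: Δψ = -2.1253, q = Δφ/Δψ = 0.7276, d_rh = R√(Δφ²+q²Δλ²) = 16571.8 km
Excess = 16571.8 − 13839.0 = 2732.8 ≈ 2733 km

2733 km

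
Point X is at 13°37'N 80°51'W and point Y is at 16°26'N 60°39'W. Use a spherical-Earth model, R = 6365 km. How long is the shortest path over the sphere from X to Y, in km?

cos σ = sin φ₁ sin φ₂ + cos φ₁ cos φ₂ cos Δλ
      = sin(13.62°)sin(16.43°) + cos(13.62°)cos(16.43°)cos(20.20°) = 0.9415
σ = 19.703° → d = Rσ = 6365·0.34387 = 2189 km

2189 km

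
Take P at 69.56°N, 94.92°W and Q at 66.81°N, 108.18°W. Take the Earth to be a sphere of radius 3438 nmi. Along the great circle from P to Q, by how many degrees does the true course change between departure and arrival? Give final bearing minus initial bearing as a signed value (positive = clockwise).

Initial bearing θ₁ = atan2(sin Δλ cos φ₂, cos φ₁ sin φ₂ − sin φ₁ cos φ₂ cos Δλ) = 247.11°
Final bearing θ₂ = (initial bearing from the destination back to the start) + 180° = 234.79°
Δθ = θ₂ − θ₁ = -12.3°

-12.3°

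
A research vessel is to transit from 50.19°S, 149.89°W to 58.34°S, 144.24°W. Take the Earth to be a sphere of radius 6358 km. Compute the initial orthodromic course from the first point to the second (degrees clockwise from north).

θ = atan2( sin Δλ·cos φ₂ ,  cos φ₁ sin φ₂ − sin φ₁ cos φ₂ cos Δλ )
  = atan2(+0.0517, -0.1437) = 160.22°

160.2°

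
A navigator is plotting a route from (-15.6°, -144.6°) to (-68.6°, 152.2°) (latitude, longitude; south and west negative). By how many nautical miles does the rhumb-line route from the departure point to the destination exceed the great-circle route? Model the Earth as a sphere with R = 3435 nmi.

107 nmi

Great circle: cos σ = sin φ₁ sin φ₂ + cos φ₁ cos φ₂ cos Δλ,  σ = 1.1496 rad → d_gc = 3948.9 nmi
Rhumb line: Δψ = -1.3906, q = Δφ/Δψ = 0.6652, d_rh = R√(Δφ²+q²Δλ²) = 4055.7 nmi
Excess = 4055.7 − 3948.9 = 106.8 ≈ 107 nmi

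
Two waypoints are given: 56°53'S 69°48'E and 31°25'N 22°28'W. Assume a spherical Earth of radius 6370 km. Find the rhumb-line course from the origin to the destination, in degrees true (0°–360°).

Meridional parts: M(φ₁)=-1.2129, M(φ₂)=+0.5781 → ΔM = +1.7910;  Δλ = -1.6104 rad
tan C = Δλ / ΔM = -0.8991 → C = 318.04°

318.0°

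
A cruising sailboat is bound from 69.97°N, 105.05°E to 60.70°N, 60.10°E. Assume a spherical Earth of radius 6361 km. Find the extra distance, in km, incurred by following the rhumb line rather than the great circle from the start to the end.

49 km

Great circle: cos σ = sin φ₁ sin φ₂ + cos φ₁ cos φ₂ cos Δλ,  σ = 0.3541 rad → d_gc = 2252.6 km
Rhumb line: Δψ = -0.3922, q = Δφ/Δψ = 0.4125, d_rh = R√(Δφ²+q²Δλ²) = 2301.4 km
Excess = 2301.4 − 2252.6 = 48.8 ≈ 49 km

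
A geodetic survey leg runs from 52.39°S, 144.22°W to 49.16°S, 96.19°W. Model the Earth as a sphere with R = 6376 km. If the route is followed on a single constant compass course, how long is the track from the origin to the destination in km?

3397 km

Δψ = ln[tan(π/4+φ₂/2)/tan(π/4+φ₁/2)] = +0.0892;  Δφ = +0.0564 rad,  Δλ = +0.8383 rad
q = Δφ/Δψ = 0.6320
d = R·√(Δφ² + q²Δλ²) = 6376·0.53281 = 3397 km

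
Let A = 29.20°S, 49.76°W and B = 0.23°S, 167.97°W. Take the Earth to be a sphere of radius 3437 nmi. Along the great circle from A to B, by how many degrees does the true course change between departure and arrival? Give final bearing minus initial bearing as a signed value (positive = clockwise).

Initial bearing θ₁ = atan2(sin Δλ cos φ₂, cos φ₁ sin φ₂ − sin φ₁ cos φ₂ cos Δλ) = 255.12°
Final bearing θ₂ = (initial bearing from the destination back to the start) + 180° = 302.47°
Δθ = θ₂ − θ₁ = +47.3°

+47.3°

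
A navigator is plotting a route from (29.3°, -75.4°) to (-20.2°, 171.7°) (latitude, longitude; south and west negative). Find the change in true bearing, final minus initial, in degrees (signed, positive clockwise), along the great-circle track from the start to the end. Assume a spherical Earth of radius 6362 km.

-15.0°

Initial bearing θ₁ = atan2(sin Δλ cos φ₂, cos φ₁ sin φ₂ − sin φ₁ cos φ₂ cos Δλ) = 261.94°
Final bearing θ₂ = (initial bearing from the destination back to the start) + 180° = 246.93°
Δθ = θ₂ − θ₁ = -15.0°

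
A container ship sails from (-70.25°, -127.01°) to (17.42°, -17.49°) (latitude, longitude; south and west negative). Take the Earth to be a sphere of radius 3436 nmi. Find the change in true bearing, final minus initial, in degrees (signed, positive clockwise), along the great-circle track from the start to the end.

At departure: θ₁ = atan2(sin Δλ cos φ₂, cos φ₁ sin φ₂ − sin φ₁ cos φ₂ cos Δλ) = 102.47°
At arrival: θ₂ = atan2(sin Δλ cos φ₁, −cos φ₂ sin φ₁ + sin φ₂ cos φ₁ cos Δλ) = 20.23°
Δθ = θ₂ − θ₁ = -82.2°

-82.2°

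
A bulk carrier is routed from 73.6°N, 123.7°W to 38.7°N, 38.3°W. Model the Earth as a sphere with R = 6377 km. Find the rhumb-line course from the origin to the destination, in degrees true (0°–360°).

Δψ = ln[tan(π/4+φ₂/2)/tan(π/4+φ₁/2)] = -1.2037
Δλ = +1.4905 rad (taken the short way round)
course = atan2(Δλ, Δψ) = 128.92°

128.9°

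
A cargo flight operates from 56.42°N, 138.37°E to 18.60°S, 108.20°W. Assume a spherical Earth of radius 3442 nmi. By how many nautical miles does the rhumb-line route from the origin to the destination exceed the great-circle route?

267 nmi

Great circle: cos σ = sin φ₁ sin φ₂ + cos φ₁ cos φ₂ cos Δλ,  σ = 2.0648 rad → d_gc = 7107.1 nmi
Rhumb line: Δψ = -1.5287, q = Δφ/Δψ = 0.8565, d_rh = R√(Δφ²+q²Δλ²) = 7373.9 nmi
Excess = 7373.9 − 7107.1 = 266.8 ≈ 267 nmi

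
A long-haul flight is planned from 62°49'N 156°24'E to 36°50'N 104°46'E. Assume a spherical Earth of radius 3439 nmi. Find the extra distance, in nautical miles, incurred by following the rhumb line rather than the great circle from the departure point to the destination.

Great circle: cos σ = sin φ₁ sin φ₂ + cos φ₁ cos φ₂ cos Δλ,  σ = 0.7071 rad → d_gc = 2431.8 nmi
Rhumb line: Δψ = -0.7274, q = Δφ/Δψ = 0.6234, d_rh = R√(Δφ²+q²Δλ²) = 2483.0 nmi
Excess = 2483.0 − 2431.8 = 51.2 ≈ 51 nmi

51 nmi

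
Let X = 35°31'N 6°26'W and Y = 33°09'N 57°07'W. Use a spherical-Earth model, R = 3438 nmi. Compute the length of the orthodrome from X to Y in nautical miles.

cos σ = sin φ₁ sin φ₂ + cos φ₁ cos φ₂ cos Δλ
      = sin(35.52°)sin(33.15°) + cos(35.52°)cos(33.15°)cos(-50.68°) = 0.7495
σ = 41.456° → d = Rσ = 3438·0.72355 = 2488 nmi

2488 nmi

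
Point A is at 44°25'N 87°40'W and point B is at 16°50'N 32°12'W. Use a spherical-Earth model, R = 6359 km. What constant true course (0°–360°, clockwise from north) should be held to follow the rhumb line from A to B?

120.4°

Meridional parts: M(φ₁)=+0.8670, M(φ₂)=+0.2981 → ΔM = -0.5689;  Δλ = +0.9681 rad
tan C = Δλ / ΔM = -1.7016 → C = 120.44°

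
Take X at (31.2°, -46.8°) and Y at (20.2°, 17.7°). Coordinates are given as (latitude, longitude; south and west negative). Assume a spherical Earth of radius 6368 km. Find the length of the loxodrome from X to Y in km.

6560 km

Δψ = ln[tan(π/4+φ₂/2)/tan(π/4+φ₁/2)] = -0.2135;  Δφ = -0.1920 rad,  Δλ = +1.1257 rad
q = Δφ/Δψ = 0.8990
d = R·√(Δφ² + q²Δλ²) = 6368·1.03014 = 6560 km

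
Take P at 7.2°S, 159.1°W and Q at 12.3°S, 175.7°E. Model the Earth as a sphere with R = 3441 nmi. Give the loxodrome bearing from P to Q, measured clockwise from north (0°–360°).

Meridional parts: M(φ₁)=-0.1260, M(φ₂)=-0.2163 → ΔM = -0.0903;  Δλ = -0.4398 rad
tan C = Δλ / ΔM = +4.8681 → C = 258.39°

258.4°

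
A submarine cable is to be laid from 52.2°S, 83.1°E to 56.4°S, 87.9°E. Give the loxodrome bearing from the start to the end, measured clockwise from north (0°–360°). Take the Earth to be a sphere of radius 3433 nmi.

Δψ = ln[tan(π/4+φ₂/2)/tan(π/4+φ₁/2)] = -0.1258
Δλ = +0.0838 rad (taken the short way round)
course = atan2(Δλ, Δψ) = 146.33°

146.3°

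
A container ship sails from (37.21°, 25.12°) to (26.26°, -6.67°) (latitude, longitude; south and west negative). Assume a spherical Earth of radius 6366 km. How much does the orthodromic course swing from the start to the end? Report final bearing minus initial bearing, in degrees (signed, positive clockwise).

At departure: θ₁ = atan2(sin Δλ cos φ₂, cos φ₁ sin φ₂ − sin φ₁ cos φ₂ cos Δλ) = 257.05°
At arrival: θ₂ = atan2(sin Δλ cos φ₁, −cos φ₂ sin φ₁ + sin φ₂ cos φ₁ cos Δλ) = 239.94°
Δθ = θ₂ − θ₁ = -17.1°

-17.1°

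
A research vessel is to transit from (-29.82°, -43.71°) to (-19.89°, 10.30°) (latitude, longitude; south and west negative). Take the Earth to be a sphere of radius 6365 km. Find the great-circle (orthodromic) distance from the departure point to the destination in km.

cos σ = sin φ₁ sin φ₂ + cos φ₁ cos φ₂ cos Δλ
      = sin(-29.82°)sin(-19.89°) + cos(-29.82°)cos(-19.89°)cos(54.01°) = 0.6486
σ = 49.564° → d = Rσ = 6365·0.86505 = 5506 km

5506 km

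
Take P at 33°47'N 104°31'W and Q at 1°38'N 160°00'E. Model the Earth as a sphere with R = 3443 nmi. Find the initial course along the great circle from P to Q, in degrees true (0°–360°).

274.4°

θ = atan2( sin Δλ·cos φ₂ ,  cos φ₁ sin φ₂ − sin φ₁ cos φ₂ cos Δλ )
  = atan2(-0.9950, +0.0768) = 274.41°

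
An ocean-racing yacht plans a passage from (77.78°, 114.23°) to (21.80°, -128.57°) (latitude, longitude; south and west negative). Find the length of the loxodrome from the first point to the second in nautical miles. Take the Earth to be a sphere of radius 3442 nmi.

5022 nmi

Rhumb course C = atan2(Δλ, Δψ) with Δψ = ln[tan(π/4+φ₂/2)/tan(π/4+φ₁/2)] = -1.8445, Δλ = +2.0455 → C = 132.04°
d = R·|Δφ| / |cos C| = 3442·0.97704 / 0.66967 = 5022 nmi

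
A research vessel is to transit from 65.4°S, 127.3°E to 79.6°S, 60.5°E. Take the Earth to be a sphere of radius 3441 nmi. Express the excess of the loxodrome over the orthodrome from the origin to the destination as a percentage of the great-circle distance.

Great circle: σ = 0.3926 rad → d_gc = Rσ = 1351.1 nmi
Rhumb: Δφ = -0.2478, Δλ = -1.1659, Δψ = -0.8737, q = Δφ/Δψ = 0.2837 → d_rh = R√(Δφ²+q²Δλ²) = 1422.1 nmi
Excess = (1422.1 − 1351.1) / 1351.1 = 71.0 / 1351.1 = 5.255% ≈ 5.3%

5.3%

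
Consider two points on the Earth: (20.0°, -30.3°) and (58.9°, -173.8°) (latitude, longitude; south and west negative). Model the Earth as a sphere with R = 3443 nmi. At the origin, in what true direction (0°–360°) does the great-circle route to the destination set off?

N = sin Δλ·cos φ₂ = -0.3072;  D = cos φ₁ sin φ₂ − sin φ₁ cos φ₂ cos Δλ = +0.9466
initial course = atan2(N, D) = 342.02°

342.0°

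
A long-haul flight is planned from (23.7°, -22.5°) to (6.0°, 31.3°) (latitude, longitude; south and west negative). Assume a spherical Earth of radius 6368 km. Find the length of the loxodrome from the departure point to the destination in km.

6080 km

Rhumb course C = atan2(Δλ, Δψ) with Δψ = ln[tan(π/4+φ₂/2)/tan(π/4+φ₁/2)] = -0.3211, Δλ = +0.9390 → C = 108.88°
d = R·|Δφ| / |cos C| = 6368·0.30892 / 0.32353 = 6080 km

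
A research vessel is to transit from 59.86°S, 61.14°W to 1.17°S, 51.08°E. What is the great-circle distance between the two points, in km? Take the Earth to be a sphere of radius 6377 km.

11120 km

cos σ = sin φ₁ sin φ₂ + cos φ₁ cos φ₂ cos Δλ
      = sin(-59.86°)sin(-1.17°) + cos(-59.86°)cos(-1.17°)cos(112.22°) = -0.1722
σ = 99.915° → d = Rσ = 6377·1.74384 = 11120 km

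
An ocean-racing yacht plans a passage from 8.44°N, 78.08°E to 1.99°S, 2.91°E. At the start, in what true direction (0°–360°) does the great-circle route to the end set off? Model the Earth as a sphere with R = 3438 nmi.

265.7°

θ = atan2( sin Δλ·cos φ₂ ,  cos φ₁ sin φ₂ − sin φ₁ cos φ₂ cos Δλ )
  = atan2(-0.9661, -0.0719) = 265.74°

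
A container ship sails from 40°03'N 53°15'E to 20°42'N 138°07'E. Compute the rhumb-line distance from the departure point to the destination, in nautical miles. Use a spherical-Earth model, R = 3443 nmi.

4516 nmi

Δψ = ln[tan(π/4+φ₂/2)/tan(π/4+φ₁/2)] = -0.3946;  Δφ = -0.3377 rad,  Δλ = +1.4812 rad
q = Δφ/Δψ = 0.8558
d = R·√(Δφ² + q²Δλ²) = 3443·1.31179 = 4516 nmi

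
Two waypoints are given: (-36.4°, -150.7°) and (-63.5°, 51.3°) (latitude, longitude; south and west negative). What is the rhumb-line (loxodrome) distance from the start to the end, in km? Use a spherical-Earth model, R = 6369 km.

11293 km

Δψ = ln[tan(π/4+φ₂/2)/tan(π/4+φ₁/2)] = -0.7633;  Δφ = -0.4730 rad,  Δλ = -2.7576 rad
q = Δφ/Δψ = 0.6197
d = R·√(Δφ² + q²Δλ²) = 6369·1.77314 = 11293 km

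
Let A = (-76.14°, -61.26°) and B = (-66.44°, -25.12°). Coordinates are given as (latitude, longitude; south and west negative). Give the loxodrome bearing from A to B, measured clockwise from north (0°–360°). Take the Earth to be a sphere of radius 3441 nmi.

49.4°

Δψ = ln[tan(π/4+φ₂/2)/tan(π/4+φ₁/2)] = +0.5399
Δλ = +0.6308 rad (taken the short way round)
course = atan2(Δλ, Δψ) = 49.44°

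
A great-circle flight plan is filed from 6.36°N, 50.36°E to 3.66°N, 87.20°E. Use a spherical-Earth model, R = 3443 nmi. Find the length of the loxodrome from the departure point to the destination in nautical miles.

Rhumb course C = atan2(Δλ, Δψ) with Δψ = ln[tan(π/4+φ₂/2)/tan(π/4+φ₁/2)] = -0.0473, Δλ = +0.6430 → C = 94.21°
d = R·|Δφ| / |cos C| = 3443·0.04712 / 0.07338 = 2211 nmi

2211 nmi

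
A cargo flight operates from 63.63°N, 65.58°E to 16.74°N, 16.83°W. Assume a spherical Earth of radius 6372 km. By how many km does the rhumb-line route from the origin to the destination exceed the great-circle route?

357 km

Great circle: cos σ = sin φ₁ sin φ₂ + cos φ₁ cos φ₂ cos Δλ,  σ = 1.2511 rad → d_gc = 7972.3 km
Rhumb line: Δψ = -1.1549, q = Δφ/Δψ = 0.7086, d_rh = R√(Δφ²+q²Δλ²) = 8329.2 km
Excess = 8329.2 − 7972.3 = 356.9 ≈ 357 km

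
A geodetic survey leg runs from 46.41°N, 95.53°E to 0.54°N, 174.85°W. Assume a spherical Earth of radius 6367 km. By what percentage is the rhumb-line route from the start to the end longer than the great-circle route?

2.3%

Great circle: σ = 1.5594 rad → d_gc = Rσ = 9928.7 km
Rhumb: Δφ = -0.8006, Δλ = +1.5642, Δψ = -0.9072, q = Δφ/Δψ = 0.8825 → d_rh = R√(Δφ²+q²Δλ²) = 10159.9 km
Excess = (10159.9 − 9928.7) / 9928.7 = 231.2 / 9928.7 = 2.33% ≈ 2.3%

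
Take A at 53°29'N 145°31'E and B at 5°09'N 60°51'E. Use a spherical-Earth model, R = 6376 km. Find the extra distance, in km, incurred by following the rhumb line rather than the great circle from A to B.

273 km

Great circle: cos σ = sin φ₁ sin φ₂ + cos φ₁ cos φ₂ cos Δλ,  σ = 1.4432 rad → d_gc = 9202.0 km
Rhumb line: Δψ = -1.0189, q = Δφ/Δψ = 0.8279, d_rh = R√(Δφ²+q²Δλ²) = 9475.1 km
Excess = 9475.1 − 9202.0 = 273.1 ≈ 273 km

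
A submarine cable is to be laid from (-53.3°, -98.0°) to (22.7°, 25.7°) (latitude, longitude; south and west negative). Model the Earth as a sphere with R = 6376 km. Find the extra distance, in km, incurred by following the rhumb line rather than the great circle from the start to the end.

Great circle: cos σ = sin φ₁ sin φ₂ + cos φ₁ cos φ₂ cos Δλ,  σ = 2.2336 rad → d_gc = 14241.3 km
Rhumb line: Δψ = +1.5105, q = Δφ/Δψ = 0.8781, d_rh = R√(Δφ²+q²Δλ²) = 14752.9 km
Excess = 14752.9 − 14241.3 = 511.6 ≈ 512 km

512 km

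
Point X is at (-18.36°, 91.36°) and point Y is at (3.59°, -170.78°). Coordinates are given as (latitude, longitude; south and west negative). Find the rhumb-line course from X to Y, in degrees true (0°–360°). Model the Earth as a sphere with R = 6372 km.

Δψ = ln[tan(π/4+φ₂/2)/tan(π/4+φ₁/2)] = +0.3888
Δλ = +1.7080 rad (taken the short way round)
course = atan2(Δλ, Δψ) = 77.18°

77.2°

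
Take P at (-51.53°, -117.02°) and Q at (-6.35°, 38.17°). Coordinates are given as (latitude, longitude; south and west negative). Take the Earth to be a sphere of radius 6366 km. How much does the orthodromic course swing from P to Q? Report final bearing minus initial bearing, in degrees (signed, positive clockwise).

Initial bearing θ₁ = atan2(sin Δλ cos φ₂, cos φ₁ sin φ₂ − sin φ₁ cos φ₂ cos Δλ) = 151.72°
Final bearing θ₂ = (initial bearing from the destination back to the start) + 180° = 17.25°
Δθ = θ₂ − θ₁ = -134.5°

-134.5°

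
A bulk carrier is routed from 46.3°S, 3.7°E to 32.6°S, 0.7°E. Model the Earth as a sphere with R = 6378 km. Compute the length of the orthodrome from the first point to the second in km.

1546 km

Haversine: a = sin²(Δφ/2)+cos φ₁ cos φ₂ sin²(Δλ/2) = 0.01462;  σ = 2·atan2(√a,√(1−a))
σ = 13.892° → d = Rσ = 6378·0.24246 = 1546 km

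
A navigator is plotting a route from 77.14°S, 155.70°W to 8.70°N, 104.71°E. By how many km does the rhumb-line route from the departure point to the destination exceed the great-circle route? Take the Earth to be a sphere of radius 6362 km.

710 km

Great circle: cos σ = sin φ₁ sin φ₂ + cos φ₁ cos φ₂ cos Δλ,  σ = 1.7560 rad → d_gc = 11171.5 km
Rhumb line: Δψ = +2.3355, q = Δφ/Δψ = 0.6415, d_rh = R√(Δφ²+q²Δλ²) = 11881.6 km
Excess = 11881.6 − 11171.5 = 710.1 ≈ 710 km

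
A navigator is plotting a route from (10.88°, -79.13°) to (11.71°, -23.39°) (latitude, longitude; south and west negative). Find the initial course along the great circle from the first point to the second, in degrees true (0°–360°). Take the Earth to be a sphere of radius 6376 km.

83.3°

N = sin Δλ·cos φ₂ = +0.8093;  D = cos φ₁ sin φ₂ − sin φ₁ cos φ₂ cos Δλ = +0.0953
initial course = atan2(N, D) = 83.29°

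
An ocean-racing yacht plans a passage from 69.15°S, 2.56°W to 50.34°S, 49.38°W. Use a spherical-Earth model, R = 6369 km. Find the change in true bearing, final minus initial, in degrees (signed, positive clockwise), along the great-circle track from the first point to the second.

+41.5°

Initial bearing θ₁ = atan2(sin Δλ cos φ₂, cos φ₁ sin φ₂ − sin φ₁ cos φ₂ cos Δλ) = 286.08°
Final bearing θ₂ = (initial bearing from the destination back to the start) + 180° = 327.60°
Δθ = θ₂ − θ₁ = +41.5°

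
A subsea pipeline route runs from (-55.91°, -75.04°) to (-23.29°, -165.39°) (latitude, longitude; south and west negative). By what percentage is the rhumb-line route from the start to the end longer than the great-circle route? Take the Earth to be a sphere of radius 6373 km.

5.2%

Great circle: σ = 1.2405 rad → d_gc = Rσ = 7905.9 km
Rhumb: Δφ = +0.5693, Δλ = -1.5769, Δψ = +0.7641, q = Δφ/Δψ = 0.7451 → d_rh = R√(Δφ²+q²Δλ²) = 8320.9 km
Excess = (8320.9 − 7905.9) / 7905.9 = 415.0 / 7905.9 = 5.249% ≈ 5.2%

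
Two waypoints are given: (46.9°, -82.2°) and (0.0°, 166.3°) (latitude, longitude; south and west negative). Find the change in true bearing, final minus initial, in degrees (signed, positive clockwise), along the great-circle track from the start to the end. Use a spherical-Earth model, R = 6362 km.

-65.0°

Initial bearing θ₁ = atan2(sin Δλ cos φ₂, cos φ₁ sin φ₂ − sin φ₁ cos φ₂ cos Δλ) = 286.05°
Final bearing θ₂ = (initial bearing from the destination back to the start) + 180° = 221.05°
Δθ = θ₂ − θ₁ = -65.0°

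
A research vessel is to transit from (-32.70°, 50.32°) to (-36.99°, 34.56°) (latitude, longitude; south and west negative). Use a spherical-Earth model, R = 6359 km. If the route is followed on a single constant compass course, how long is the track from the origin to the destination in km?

1512 km

Rhumb course C = atan2(Δλ, Δψ) with Δψ = ln[tan(π/4+φ₂/2)/tan(π/4+φ₁/2)] = -0.0913, Δλ = -0.2751 → C = 251.64°
d = R·|Δφ| / |cos C| = 6359·0.07487 / 0.31494 = 1512 km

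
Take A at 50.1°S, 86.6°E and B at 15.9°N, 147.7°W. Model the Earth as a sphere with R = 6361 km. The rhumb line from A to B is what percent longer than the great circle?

Great circle: σ = 2.1775 rad → d_gc = Rσ = 13851.1 km
Rhumb: Δφ = +1.1519, Δλ = +2.1939, Δψ = +1.2945, q = Δφ/Δψ = 0.8898 → d_rh = R√(Δφ²+q²Δλ²) = 14418.4 km
Excess = (14418.4 − 13851.1) / 13851.1 = 567.3 / 13851.1 = 4.10% ≈ 4.1%

4.1%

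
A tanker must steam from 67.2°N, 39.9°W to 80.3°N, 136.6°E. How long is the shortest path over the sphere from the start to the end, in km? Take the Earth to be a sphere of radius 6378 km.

3616 km

cos σ = sin φ₁ sin φ₂ + cos φ₁ cos φ₂ cos Δλ
      = sin(67.20°)sin(80.30°) + cos(67.20°)cos(80.30°)cos(176.50°) = 0.8435
σ = 32.487° → d = Rσ = 6378·0.56701 = 3616 km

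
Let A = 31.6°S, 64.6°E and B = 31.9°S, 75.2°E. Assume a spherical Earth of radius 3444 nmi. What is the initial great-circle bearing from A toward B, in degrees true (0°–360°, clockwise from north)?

N = sin Δλ·cos φ₂ = +0.1562;  D = cos φ₁ sin φ₂ − sin φ₁ cos φ₂ cos Δλ = -0.0128
initial course = atan2(N, D) = 94.70°

94.7°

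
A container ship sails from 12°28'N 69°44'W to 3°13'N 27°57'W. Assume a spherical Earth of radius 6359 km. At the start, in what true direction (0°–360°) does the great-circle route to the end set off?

θ = atan2( sin Δλ·cos φ₂ ,  cos φ₁ sin φ₂ − sin φ₁ cos φ₂ cos Δλ )
  = atan2(+0.6653, -0.1059) = 99.05°

99.0°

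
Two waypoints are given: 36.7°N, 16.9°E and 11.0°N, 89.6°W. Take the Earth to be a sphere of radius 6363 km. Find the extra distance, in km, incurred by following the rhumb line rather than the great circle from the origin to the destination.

371 km

Great circle: cos σ = sin φ₁ sin φ₂ + cos φ₁ cos φ₂ cos Δλ,  σ = 1.6805 rad → d_gc = 10693.13 km
Rhumb line: Δψ = -0.4963, q = Δφ/Δψ = 0.9038, d_rh = R√(Δφ²+q²Δλ²) = 11064.58 km
Excess = 11064.58 − 10693.13 = 371.45 ≈ 371 km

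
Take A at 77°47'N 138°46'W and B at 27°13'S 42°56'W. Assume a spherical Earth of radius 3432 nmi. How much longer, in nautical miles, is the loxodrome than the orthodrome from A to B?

Great circle: cos σ = sin φ₁ sin φ₂ + cos φ₁ cos φ₂ cos Δλ,  σ = 2.0557 rad → d_gc = 7055.2 nmi
Rhumb line: Δψ = -2.7287, q = Δφ/Δψ = 0.6716, d_rh = R√(Δφ²+q²Δλ²) = 7377.0 nmi
Excess = 7377.0 − 7055.2 = 321.8 ≈ 322 nmi

322 nmi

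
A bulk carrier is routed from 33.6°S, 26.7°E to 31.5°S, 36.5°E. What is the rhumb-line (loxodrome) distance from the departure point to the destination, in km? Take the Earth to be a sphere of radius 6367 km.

947 km

Δψ = ln[tan(π/4+φ₂/2)/tan(π/4+φ₁/2)] = +0.0435;  Δφ = +0.0367 rad,  Δλ = +0.1710 rad
q = Δφ/Δψ = 0.8428
d = R·√(Δφ² + q²Δλ²) = 6367·0.14875 = 947 km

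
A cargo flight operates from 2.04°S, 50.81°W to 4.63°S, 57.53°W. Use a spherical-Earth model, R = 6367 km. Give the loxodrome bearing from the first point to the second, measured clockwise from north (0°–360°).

248.9°

Δψ = ln[tan(π/4+φ₂/2)/tan(π/4+φ₁/2)] = -0.0453
Δλ = -0.1173 rad (taken the short way round)
course = atan2(Δλ, Δψ) = 248.89°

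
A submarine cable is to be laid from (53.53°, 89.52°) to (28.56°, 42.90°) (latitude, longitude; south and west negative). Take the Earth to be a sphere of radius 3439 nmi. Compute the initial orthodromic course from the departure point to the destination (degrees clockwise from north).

θ = atan2( sin Δλ·cos φ₂ ,  cos φ₁ sin φ₂ − sin φ₁ cos φ₂ cos Δλ )
  = atan2(-0.6384, -0.2009) = 252.53°

252.5°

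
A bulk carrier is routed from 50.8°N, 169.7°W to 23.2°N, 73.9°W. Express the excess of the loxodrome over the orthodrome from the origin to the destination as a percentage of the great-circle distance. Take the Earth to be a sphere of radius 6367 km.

Great circle: σ = 1.3216 rad → d_gc = Rσ = 8414.9 km
Rhumb: Δφ = -0.4817, Δλ = +1.6720, Δψ = -0.6161, q = Δφ/Δψ = 0.7818 → d_rh = R√(Δφ²+q²Δλ²) = 8870.3 km
Excess = (8870.3 − 8414.9) / 8414.9 = 455.4 / 8414.9 = 5.41% ≈ 5.4%

5.4%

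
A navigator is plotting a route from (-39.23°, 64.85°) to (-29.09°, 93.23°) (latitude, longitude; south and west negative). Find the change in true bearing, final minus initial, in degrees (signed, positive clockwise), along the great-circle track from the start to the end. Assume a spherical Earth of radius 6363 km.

-16.2°

Initial bearing θ₁ = atan2(sin Δλ cos φ₂, cos φ₁ sin φ₂ − sin φ₁ cos φ₂ cos Δλ) = 75.21°
Final bearing θ₂ = (initial bearing from the destination back to the start) + 180° = 58.99°
Δθ = θ₂ − θ₁ = -16.2°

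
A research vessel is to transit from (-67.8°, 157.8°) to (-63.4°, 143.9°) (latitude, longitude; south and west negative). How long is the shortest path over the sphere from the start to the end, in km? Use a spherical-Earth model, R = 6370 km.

801 km

Haversine: a = sin²(Δφ/2)+cos φ₁ cos φ₂ sin²(Δλ/2) = 0.00395;  σ = 2·atan2(√a,√(1−a))
σ = 7.207° → d = Rσ = 6370·0.12579 = 801 km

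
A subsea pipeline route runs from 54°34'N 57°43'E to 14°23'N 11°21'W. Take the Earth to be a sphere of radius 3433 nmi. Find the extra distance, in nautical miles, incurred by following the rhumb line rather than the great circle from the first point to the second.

93 nmi

Great circle: cos σ = sin φ₁ sin φ₂ + cos φ₁ cos φ₂ cos Δλ,  σ = 1.1560 rad → d_gc = 3968.4 nmi
Rhumb line: Δψ = -0.8874, q = Δφ/Δψ = 0.7903, d_rh = R√(Δφ²+q²Δλ²) = 4061.2 nmi
Excess = 4061.2 − 3968.4 = 92.8 ≈ 93 nmi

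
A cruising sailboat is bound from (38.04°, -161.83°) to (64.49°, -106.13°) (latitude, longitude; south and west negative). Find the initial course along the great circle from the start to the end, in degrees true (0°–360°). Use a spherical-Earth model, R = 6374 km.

32.4°

N = sin Δλ·cos φ₂ = +0.3558;  D = cos φ₁ sin φ₂ − sin φ₁ cos φ₂ cos Δλ = +0.5612
initial course = atan2(N, D) = 32.37°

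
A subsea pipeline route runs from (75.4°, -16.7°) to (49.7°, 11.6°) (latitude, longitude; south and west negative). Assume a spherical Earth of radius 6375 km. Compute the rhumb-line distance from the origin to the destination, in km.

Δψ = ln[tan(π/4+φ₂/2)/tan(π/4+φ₁/2)] = -1.0524;  Δφ = -0.4485 rad,  Δλ = +0.4939 rad
q = Δφ/Δψ = 0.4262
d = R·√(Δφ² + q²Δλ²) = 6375·0.49550 = 3159 km

3159 km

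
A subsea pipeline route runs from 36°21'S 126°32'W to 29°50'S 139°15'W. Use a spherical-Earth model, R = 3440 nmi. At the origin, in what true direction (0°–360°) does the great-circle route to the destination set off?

N = sin Δλ·cos φ₂ = -0.1910;  D = cos φ₁ sin φ₂ − sin φ₁ cos φ₂ cos Δλ = +0.1009
initial course = atan2(N, D) = 297.85°

297.8°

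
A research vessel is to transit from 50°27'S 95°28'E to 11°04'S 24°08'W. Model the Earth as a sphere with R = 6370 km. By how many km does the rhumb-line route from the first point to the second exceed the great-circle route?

834 km

Great circle: cos σ = sin φ₁ sin φ₂ + cos φ₁ cos φ₂ cos Δλ,  σ = 1.7322 rad → d_gc = 11033.8 km
Rhumb line: Δψ = +0.8286, q = Δφ/Δψ = 0.8296, d_rh = R√(Δφ²+q²Δλ²) = 11867.7 km
Excess = 11867.7 − 11033.8 = 833.9 ≈ 834 km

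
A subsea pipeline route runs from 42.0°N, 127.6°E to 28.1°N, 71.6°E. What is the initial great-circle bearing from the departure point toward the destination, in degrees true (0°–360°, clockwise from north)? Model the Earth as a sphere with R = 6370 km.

271.6°

θ = atan2( sin Δλ·cos φ₂ ,  cos φ₁ sin φ₂ − sin φ₁ cos φ₂ cos Δλ )
  = atan2(-0.7313, +0.0200) = 271.56°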